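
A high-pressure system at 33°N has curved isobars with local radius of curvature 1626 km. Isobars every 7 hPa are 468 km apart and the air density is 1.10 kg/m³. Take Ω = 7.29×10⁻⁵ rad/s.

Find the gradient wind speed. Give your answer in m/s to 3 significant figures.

Coriolis parameter at 33°N:
f = 2Ω sin φ = 2 × 7.29×10⁻⁵ × sin 33° = 7.94×10⁻⁵ s⁻¹
Pressure gradient: |∂P/∂n| = 700 Pa / 468000 m = 1.50×10⁻³ Pa/m
Geostrophic speed: V_g = |∂P/∂n|/(fρ) = 1.50×10⁻³/(7.94×10⁻⁵ × 1.10) = 17.1 m/s
Around a high, pressure-gradient force acts outward with centrifugal, so Coriolis balances both:
fV = (1/ρ)|∂P/∂n| + V²/R  →  V² − fR·V + fR·V_g = 0
With fR = 7.94×10⁻⁵ × 1626×10³ m = 129 m/s:
V = [fR − √((fR)² − 4 fR V_g)]/2 = [129 − √(129² − 4×129×17.1)]/2 = 20.3 m/s
Supergeostrophic (V > V_g = 17.1 m/s), as expected around a high.

20.3 m/s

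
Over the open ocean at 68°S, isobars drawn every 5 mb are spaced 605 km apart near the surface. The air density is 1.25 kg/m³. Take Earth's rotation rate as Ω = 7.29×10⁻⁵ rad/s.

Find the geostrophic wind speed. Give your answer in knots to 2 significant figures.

Coriolis parameter at 68°S:
f = 2Ω sin φ = 2 × 7.29×10⁻⁵ × sin 68° = 1.35×10⁻⁴ s⁻¹
Pressure gradient: |∂P/∂n| = 500 Pa / 605000 m = 8.26×10⁻⁴ Pa/m
Geostrophic balance (pressure-gradient force = Coriolis force):
V_g = (1/(fρ)) |∂P/∂n| = 8.26×10⁻⁴ / (1.35×10⁻⁴ × 1.25) = 4.89 m/s
Converting: 4.89 m/s × 1.944 = 9.5 knots

9.5 knots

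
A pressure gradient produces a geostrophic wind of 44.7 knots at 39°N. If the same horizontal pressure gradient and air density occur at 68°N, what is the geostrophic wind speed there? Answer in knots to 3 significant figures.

With the same pressure gradient and density, V_g ∝ 1/f ∝ 1/sin φ.
V₂ = V₁ · sin φ₁ / sin φ₂ = 44.7 × sin 39° / sin 68°
V₂ = 44.7 × 0.6293/0.9272 = 30.3 knots

30.3 knots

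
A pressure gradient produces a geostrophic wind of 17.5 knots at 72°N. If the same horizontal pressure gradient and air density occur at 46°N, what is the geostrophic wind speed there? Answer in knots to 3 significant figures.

With the same pressure gradient and density, V_g ∝ 1/f ∝ 1/sin φ.
V₂ = V₁ · sin φ₁ / sin φ₂ = 17.5 × sin 72° / sin 46°
V₂ = 17.5 × 0.9511/0.7193 = 23.1 knots

23.1 knots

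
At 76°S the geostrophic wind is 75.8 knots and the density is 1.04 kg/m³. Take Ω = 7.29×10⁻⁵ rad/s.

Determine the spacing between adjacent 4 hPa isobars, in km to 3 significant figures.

Coriolis parameter at 76°S:
f = 2Ω sin φ = 2 × 7.29×10⁻⁵ × sin 76° = 1.41×10⁻⁴ s⁻¹
Wind speed in SI: 75.8 knots = 39.0 m/s
Geostrophic balance rearranged: |∂P/∂n| = f ρ V_g
|∂P/∂n| = 1.41×10⁻⁴ × 1.04 × 39.0 = 5.74×10⁻³ Pa/m
Isobar spacing: Δn = ΔP/|∂P/∂n| = 400 Pa / 5.74×10⁻³ Pa/m = 69720 m ≈ 69.7 km

69.7 km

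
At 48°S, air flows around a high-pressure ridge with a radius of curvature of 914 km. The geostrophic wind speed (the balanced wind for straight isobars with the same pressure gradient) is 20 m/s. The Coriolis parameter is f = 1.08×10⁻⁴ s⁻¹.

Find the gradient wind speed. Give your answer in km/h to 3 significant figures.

Around a high, pressure-gradient force acts outward with centrifugal, so Coriolis balances both:
fV = (1/ρ)|∂P/∂n| + V²/R  →  V² − fR·V + fR·V_g = 0
With fR = 1.08×10⁻⁴ × 914×10³ m = 98.7 m/s:
V = [fR − √((fR)² − 4 fR V_g)]/2 = [98.7 − √(98.7² − 4×98.7×20)]/2 = 27.9 m/s
Supergeostrophic (V > V_g = 20 m/s), as expected around a high.
Converting: 27.9 m/s × 3.6 = 100 km/h

100 km/h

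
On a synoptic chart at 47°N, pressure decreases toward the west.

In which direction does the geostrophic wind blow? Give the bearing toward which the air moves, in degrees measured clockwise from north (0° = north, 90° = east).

The pressure-gradient force points toward the west (bearing 270°).
Geostrophic balance: in the Northern Hemisphere the Coriolis force deflects motion to the right, so the geostrophic wind blows 90° to the right of the pressure-gradient force (low pressure on the left).
Rotating 270° by 90° clockwise gives 000° — the wind blows toward the north.

000°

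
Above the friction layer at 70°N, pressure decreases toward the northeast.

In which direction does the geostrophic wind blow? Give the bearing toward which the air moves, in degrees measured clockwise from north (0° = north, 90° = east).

135°

The pressure-gradient force points toward the northeast (bearing 045°).
Geostrophic balance: in the Northern Hemisphere the Coriolis force deflects motion to the right, so the geostrophic wind blows 90° to the right of the pressure-gradient force (low pressure on the left).
Rotating 045° by 90° clockwise gives 135° — the wind blows toward the southeast.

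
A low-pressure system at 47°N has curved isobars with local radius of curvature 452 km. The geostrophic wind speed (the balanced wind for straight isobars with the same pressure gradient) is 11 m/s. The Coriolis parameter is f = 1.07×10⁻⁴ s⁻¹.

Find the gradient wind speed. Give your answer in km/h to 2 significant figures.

33 km/h

Around a low, centrifugal force acts outward with Coriolis, so pressure-gradient force balances both:
(1/ρ)|∂P/∂n| = fV + V²/R  →  V² + fR·V − fR·V_g = 0
With fR = 1.07×10⁻⁴ × 452×10³ m = 48.4 m/s:
V = [−fR + √((fR)² + 4 fR V_g)]/2 = [−48.4 + √(48.4² + 4×48.4×11)]/2 = 9.24 m/s
Subgeostrophic (V < V_g = 11 m/s), as expected around a low.
Converting: 9.24 m/s × 3.6 = 33 km/h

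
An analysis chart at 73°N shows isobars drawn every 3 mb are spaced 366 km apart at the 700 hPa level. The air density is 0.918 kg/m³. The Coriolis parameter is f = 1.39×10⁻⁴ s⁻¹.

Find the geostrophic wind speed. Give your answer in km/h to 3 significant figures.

23.1 km/h

Pressure gradient: |∂P/∂n| = 300 Pa / 366000 m = 8.20×10⁻⁴ Pa/m
Geostrophic balance (pressure-gradient force = Coriolis force):
V_g = (1/(fρ)) |∂P/∂n| = 8.20×10⁻⁴ / (1.39×10⁻⁴ × 0.918) = 6.42 m/s
Converting: 6.42 m/s × 3.6 = 23.1 km/h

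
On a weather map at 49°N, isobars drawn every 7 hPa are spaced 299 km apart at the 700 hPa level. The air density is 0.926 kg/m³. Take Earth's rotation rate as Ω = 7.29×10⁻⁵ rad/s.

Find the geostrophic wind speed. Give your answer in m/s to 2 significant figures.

23 m/s

Coriolis parameter at 49°N:
f = 2Ω sin φ = 2 × 7.29×10⁻⁵ × sin 49° = 1.10×10⁻⁴ s⁻¹
Pressure gradient: |∂P/∂n| = 700 Pa / 299000 m = 2.34×10⁻³ Pa/m
Geostrophic balance (pressure-gradient force = Coriolis force):
V_g = (1/(fρ)) |∂P/∂n| = 2.34×10⁻³ / (1.10×10⁻⁴ × 0.926) = 23.0 m/s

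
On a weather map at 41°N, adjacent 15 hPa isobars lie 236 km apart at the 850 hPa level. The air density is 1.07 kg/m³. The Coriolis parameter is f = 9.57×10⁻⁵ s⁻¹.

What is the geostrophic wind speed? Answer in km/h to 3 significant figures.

Pressure gradient: |∂P/∂n| = 1500 Pa / 236000 m = 6.36×10⁻³ Pa/m
Geostrophic balance (pressure-gradient force = Coriolis force):
V_g = (1/(fρ)) |∂P/∂n| = 6.36×10⁻³ / (9.57×10⁻⁵ × 1.07) = 62.1 m/s
Converting: 62.1 m/s × 3.6 = 223 km/h

223 km/h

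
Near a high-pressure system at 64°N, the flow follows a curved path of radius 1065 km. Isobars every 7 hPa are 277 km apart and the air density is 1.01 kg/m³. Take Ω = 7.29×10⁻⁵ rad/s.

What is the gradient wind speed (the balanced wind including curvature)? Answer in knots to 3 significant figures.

Coriolis parameter at 64°N:
f = 2Ω sin φ = 2 × 7.29×10⁻⁵ × sin 64° = 1.31×10⁻⁴ s⁻¹
Pressure gradient: |∂P/∂n| = 700 Pa / 277000 m = 2.53×10⁻³ Pa/m
Geostrophic speed: V_g = |∂P/∂n|/(fρ) = 2.53×10⁻³/(1.31×10⁻⁴ × 1.01) = 19.1 m/s
Around a high, pressure-gradient force acts outward with centrifugal, so Coriolis balances both:
fV = (1/ρ)|∂P/∂n| + V²/R  →  V² − fR·V + fR·V_g = 0
With fR = 1.31×10⁻⁴ × 1065×10³ m = 140 m/s:
V = [fR − √((fR)² − 4 fR V_g)]/2 = [140 − √(140² − 4×140×19.1)]/2 = 22.8 m/s
Supergeostrophic (V > V_g = 19.1 m/s), as expected around a high.
Converting: 22.8 m/s × 1.944 = 44.4 knots

44.4 knots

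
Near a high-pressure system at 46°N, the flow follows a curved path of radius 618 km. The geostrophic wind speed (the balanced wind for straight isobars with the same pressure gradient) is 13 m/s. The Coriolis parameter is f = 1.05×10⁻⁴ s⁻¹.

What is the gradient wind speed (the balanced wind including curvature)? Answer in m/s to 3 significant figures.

18.0 m/s

Around a high, pressure-gradient force acts outward with centrifugal, so Coriolis balances both:
fV = (1/ρ)|∂P/∂n| + V²/R  →  V² − fR·V + fR·V_g = 0
With fR = 1.05×10⁻⁴ × 618×10³ m = 64.9 m/s:
V = [fR − √((fR)² − 4 fR V_g)]/2 = [64.9 − √(64.9² − 4×64.9×13)]/2 = 18 m/s
Supergeostrophic (V > V_g = 13 m/s), as expected around a high.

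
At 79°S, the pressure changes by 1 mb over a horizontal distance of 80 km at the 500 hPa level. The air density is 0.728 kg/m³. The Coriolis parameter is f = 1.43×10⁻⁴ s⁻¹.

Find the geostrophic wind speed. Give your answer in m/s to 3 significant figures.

12.0 m/s

Pressure gradient: |∂P/∂n| = 100 Pa / 80000 m = 1.25×10⁻³ Pa/m
Geostrophic balance (pressure-gradient force = Coriolis force):
V_g = (1/(fρ)) |∂P/∂n| = 1.25×10⁻³ / (1.43×10⁻⁴ × 0.728) = 12.0 m/s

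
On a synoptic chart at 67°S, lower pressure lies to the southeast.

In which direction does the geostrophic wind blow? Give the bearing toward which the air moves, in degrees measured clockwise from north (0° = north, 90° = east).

045°

The pressure-gradient force points toward the southeast (bearing 135°).
Geostrophic balance: in the Southern Hemisphere the Coriolis force deflects motion to the left, so the geostrophic wind blows 90° to the left of the pressure-gradient force (low pressure on the right).
Rotating 135° by 90° counterclockwise gives 045° — the wind blows toward the northeast.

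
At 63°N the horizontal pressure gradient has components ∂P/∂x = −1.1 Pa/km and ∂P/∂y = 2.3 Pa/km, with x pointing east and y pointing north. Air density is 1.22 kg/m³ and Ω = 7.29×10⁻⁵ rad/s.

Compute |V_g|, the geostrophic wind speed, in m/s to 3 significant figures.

16.1 m/s

Coriolis parameter at 63°N:
f = 2Ω sin φ = 2 × 7.29×10⁻⁵ × sin 63° = 1.30×10⁻⁴ s⁻¹
Component geostrophic relations (x east, y north):
u_g = −(1/(fρ)) ∂P/∂y,  v_g = (1/(fρ)) ∂P/∂x
u_g = −(2.3×10⁻³)/(1.30×10⁻⁴ × 1.22) = −14.5 m/s;  v_g = (−1.1×10⁻³)/(1.30×10⁻⁴ × 1.22) = −6.94 m/s
|V_g| = √(u_g² + v_g²) = 16.1 m/s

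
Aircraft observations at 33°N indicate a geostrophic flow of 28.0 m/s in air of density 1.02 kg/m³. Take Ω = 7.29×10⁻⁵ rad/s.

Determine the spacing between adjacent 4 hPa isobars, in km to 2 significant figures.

Coriolis parameter at 33°N:
f = 2Ω sin φ = 2 × 7.29×10⁻⁵ × sin 33° = 7.94×10⁻⁵ s⁻¹
Geostrophic balance rearranged: |∂P/∂n| = f ρ V_g
|∂P/∂n| = 7.94×10⁻⁵ × 1.02 × 28.0 = 2.27×10⁻³ Pa/m
Isobar spacing: Δn = ΔP/|∂P/∂n| = 400 Pa / 2.27×10⁻³ Pa/m = 176374 m ≈ 180 km

180 km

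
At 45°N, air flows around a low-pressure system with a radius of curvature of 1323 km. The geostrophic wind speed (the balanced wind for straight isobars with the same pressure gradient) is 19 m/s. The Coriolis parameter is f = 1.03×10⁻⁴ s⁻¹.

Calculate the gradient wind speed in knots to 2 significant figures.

Around a low, centrifugal force acts outward with Coriolis, so pressure-gradient force balances both:
(1/ρ)|∂P/∂n| = fV + V²/R  →  V² + fR·V − fR·V_g = 0
With fR = 1.03×10⁻⁴ × 1323×10³ m = 136 m/s:
V = [−fR + √((fR)² + 4 fR V_g)]/2 = [−136 + √(136² + 4×136×19)]/2 = 16.9 m/s
Subgeostrophic (V < V_g = 19 m/s), as expected around a low.
Converting: 16.9 m/s × 1.944 = 33 knots

33 knots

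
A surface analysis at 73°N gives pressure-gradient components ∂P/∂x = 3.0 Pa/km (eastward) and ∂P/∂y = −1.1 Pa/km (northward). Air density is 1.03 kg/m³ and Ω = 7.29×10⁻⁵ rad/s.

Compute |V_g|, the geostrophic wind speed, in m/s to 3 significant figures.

Coriolis parameter at 73°N:
f = 2Ω sin φ = 2 × 7.29×10⁻⁵ × sin 73° = 1.39×10⁻⁴ s⁻¹
Component geostrophic relations (x east, y north):
u_g = −(1/(fρ)) ∂P/∂y,  v_g = (1/(fρ)) ∂P/∂x
u_g = −(−1.1×10⁻³)/(1.39×10⁻⁴ × 1.03) = 7.66 m/s;  v_g = (3.0×10⁻³)/(1.39×10⁻⁴ × 1.03) = 20.9 m/s
|V_g| = √(u_g² + v_g²) = 22.2 m/s

22.2 m/s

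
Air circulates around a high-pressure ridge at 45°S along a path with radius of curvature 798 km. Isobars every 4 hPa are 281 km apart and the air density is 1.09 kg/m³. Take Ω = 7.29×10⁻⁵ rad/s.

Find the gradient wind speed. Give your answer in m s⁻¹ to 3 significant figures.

Coriolis parameter at 45°S:
f = 2Ω sin φ = 2 × 7.29×10⁻⁵ × sin 45° = 1.03×10⁻⁴ s⁻¹
Pressure gradient: |∂P/∂n| = 400 Pa / 281000 m = 1.42×10⁻³ Pa/m
Geostrophic speed: V_g = |∂P/∂n|/(fρ) = 1.42×10⁻³/(1.03×10⁻⁴ × 1.09) = 12.7 m/s
Around a high, pressure-gradient force acts outward with centrifugal, so Coriolis balances both:
fV = (1/ρ)|∂P/∂n| + V²/R  →  V² − fR·V + fR·V_g = 0
With fR = 1.03×10⁻⁴ × 798×10³ m = 82.3 m/s:
V = [fR − √((fR)² − 4 fR V_g)]/2 = [82.3 − √(82.3² − 4×82.3×12.7)]/2 = 15.6 m/s
Supergeostrophic (V > V_g = 12.7 m/s), as expected around a high.

15.6 m s⁻¹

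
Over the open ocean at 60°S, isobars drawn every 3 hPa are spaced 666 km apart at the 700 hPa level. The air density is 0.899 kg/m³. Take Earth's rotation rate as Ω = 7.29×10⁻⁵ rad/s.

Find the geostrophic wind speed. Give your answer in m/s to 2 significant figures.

Coriolis parameter at 60°S:
f = 2Ω sin φ = 2 × 7.29×10⁻⁵ × sin 60° = 1.26×10⁻⁴ s⁻¹
Pressure gradient: |∂P/∂n| = 300 Pa / 666000 m = 4.50×10⁻⁴ Pa/m
Geostrophic balance (pressure-gradient force = Coriolis force):
V_g = (1/(fρ)) |∂P/∂n| = 4.50×10⁻⁴ / (1.26×10⁻⁴ × 0.899) = 3.97 m/s

4.0 m/s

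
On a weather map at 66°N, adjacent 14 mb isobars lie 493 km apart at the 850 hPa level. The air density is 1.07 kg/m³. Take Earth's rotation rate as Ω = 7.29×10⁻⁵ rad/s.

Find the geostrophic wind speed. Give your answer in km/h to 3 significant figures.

71.7 km/h

Coriolis parameter at 66°N:
f = 2Ω sin φ = 2 × 7.29×10⁻⁵ × sin 66° = 1.33×10⁻⁴ s⁻¹
Pressure gradient: |∂P/∂n| = 1400 Pa / 493000 m = 2.84×10⁻³ Pa/m
Geostrophic balance (pressure-gradient force = Coriolis force):
V_g = (1/(fρ)) |∂P/∂n| = 2.84×10⁻³ / (1.33×10⁻⁴ × 1.07) = 19.9 m/s
Converting: 19.9 m/s × 3.6 = 71.7 km/h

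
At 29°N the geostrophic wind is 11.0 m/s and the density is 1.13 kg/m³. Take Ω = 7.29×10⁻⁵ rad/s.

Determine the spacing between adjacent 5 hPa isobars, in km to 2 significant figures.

Coriolis parameter at 29°N:
f = 2Ω sin φ = 2 × 7.29×10⁻⁵ × sin 29° = 7.07×10⁻⁵ s⁻¹
Geostrophic balance rearranged: |∂P/∂n| = f ρ V_g
|∂P/∂n| = 7.07×10⁻⁵ × 1.13 × 11.0 = 8.79×10⁻⁴ Pa/m
Isobar spacing: Δn = ΔP/|∂P/∂n| = 500 Pa / 8.79×10⁻⁴ Pa/m = 569076 m ≈ 570 km

570 km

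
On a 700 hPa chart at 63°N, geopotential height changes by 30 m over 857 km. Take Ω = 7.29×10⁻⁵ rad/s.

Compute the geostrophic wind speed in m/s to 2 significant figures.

Coriolis parameter at 63°N:
f = 2Ω sin φ = 2 × 7.29×10⁻⁵ × sin 63° = 1.30×10⁻⁴ s⁻¹
Height gradient: |∂Z/∂n| = 30 m / 857000 m = 3.50×10⁻⁵
On a pressure surface, geostrophic balance gives V_g = (g/f)|∂Z/∂n|:
V_g = 9.81 × 3.50×10⁻⁵ / 1.30×10⁻⁴ = 2.64 m/s

2.6 m/s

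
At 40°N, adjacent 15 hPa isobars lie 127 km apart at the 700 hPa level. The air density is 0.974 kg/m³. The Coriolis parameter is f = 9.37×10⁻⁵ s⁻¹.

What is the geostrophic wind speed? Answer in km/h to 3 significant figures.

466 km/h

Pressure gradient: |∂P/∂n| = 1500 Pa / 127000 m = 1.18×10⁻² Pa/m
Geostrophic balance (pressure-gradient force = Coriolis force):
V_g = (1/(fρ)) |∂P/∂n| = 1.18×10⁻² / (9.37×10⁻⁵ × 0.974) = 129 m/s
Converting: 129 m/s × 3.6 = 466 km/h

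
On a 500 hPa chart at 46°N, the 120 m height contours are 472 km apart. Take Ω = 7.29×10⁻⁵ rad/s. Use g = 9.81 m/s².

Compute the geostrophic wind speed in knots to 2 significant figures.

46 knots

Coriolis parameter at 46°N:
f = 2Ω sin φ = 2 × 7.29×10⁻⁵ × sin 46° = 1.05×10⁻⁴ s⁻¹
Height gradient: |∂Z/∂n| = 120 m / 472000 m = 2.54×10⁻⁴
On a pressure surface, geostrophic balance gives V_g = (g/f)|∂Z/∂n|:
V_g = 9.81 × 2.54×10⁻⁴ / 1.05×10⁻⁴ = 23.8 m/s
Converting: 23.8 m/s × 1.944 = 46 knots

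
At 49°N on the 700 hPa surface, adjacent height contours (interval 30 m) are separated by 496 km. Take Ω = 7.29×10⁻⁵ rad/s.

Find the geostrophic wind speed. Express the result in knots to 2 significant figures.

Coriolis parameter at 49°N:
f = 2Ω sin φ = 2 × 7.29×10⁻⁵ × sin 49° = 1.10×10⁻⁴ s⁻¹
Height gradient: |∂Z/∂n| = 30 m / 496000 m = 6.05×10⁻⁵
On a pressure surface, geostrophic balance gives V_g = (g/f)|∂Z/∂n|:
V_g = 9.81 × 6.05×10⁻⁵ / 1.10×10⁻⁴ = 5.39 m/s
Converting: 5.39 m/s × 1.944 = 10 knots

10 knots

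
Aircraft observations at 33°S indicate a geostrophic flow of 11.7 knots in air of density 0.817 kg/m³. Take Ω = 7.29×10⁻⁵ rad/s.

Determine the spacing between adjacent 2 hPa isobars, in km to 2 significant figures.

Coriolis parameter at 33°S:
f = 2Ω sin φ = 2 × 7.29×10⁻⁵ × sin 33° = 7.94×10⁻⁵ s⁻¹
Wind speed in SI: 11.7 knots = 6.02 m/s
Geostrophic balance rearranged: |∂P/∂n| = f ρ V_g
|∂P/∂n| = 7.94×10⁻⁵ × 0.817 × 6.02 = 3.90×10⁻⁴ Pa/m
Isobar spacing: Δn = ΔP/|∂P/∂n| = 200 Pa / 3.90×10⁻⁴ Pa/m = 512174 m ≈ 510 km

510 km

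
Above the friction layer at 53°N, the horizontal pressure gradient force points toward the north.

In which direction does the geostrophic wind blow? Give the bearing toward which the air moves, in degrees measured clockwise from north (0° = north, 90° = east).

The pressure-gradient force points toward the north (bearing 000°).
Geostrophic balance: in the Northern Hemisphere the Coriolis force deflects motion to the right, so the geostrophic wind blows 90° to the right of the pressure-gradient force (low pressure on the left).
Rotating 000° by 90° clockwise gives 090° — the wind blows toward the east.

090°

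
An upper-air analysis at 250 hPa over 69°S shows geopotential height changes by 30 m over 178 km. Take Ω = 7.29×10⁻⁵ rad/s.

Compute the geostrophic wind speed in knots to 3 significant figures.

23.6 knots

Coriolis parameter at 69°S:
f = 2Ω sin φ = 2 × 7.29×10⁻⁵ × sin 69° = 1.36×10⁻⁴ s⁻¹
Height gradient: |∂Z/∂n| = 30 m / 178000 m = 1.69×10⁻⁴
On a pressure surface, geostrophic balance gives V_g = (g/f)|∂Z/∂n|:
V_g = 9.81 × 1.69×10⁻⁴ / 1.36×10⁻⁴ = 12.1 m/s
Converting: 12.1 m/s × 1.944 = 23.6 knots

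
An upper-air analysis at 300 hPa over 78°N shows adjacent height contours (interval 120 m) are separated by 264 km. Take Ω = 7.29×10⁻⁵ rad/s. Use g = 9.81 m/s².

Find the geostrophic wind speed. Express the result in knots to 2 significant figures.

61 knots

Coriolis parameter at 78°N:
f = 2Ω sin φ = 2 × 7.29×10⁻⁵ × sin 78° = 1.43×10⁻⁴ s⁻¹
Height gradient: |∂Z/∂n| = 120 m / 264000 m = 4.55×10⁻⁴
On a pressure surface, geostrophic balance gives V_g = (g/f)|∂Z/∂n|:
V_g = 9.81 × 4.55×10⁻⁴ / 1.43×10⁻⁴ = 31.3 m/s
Converting: 31.3 m/s × 1.944 = 61 knots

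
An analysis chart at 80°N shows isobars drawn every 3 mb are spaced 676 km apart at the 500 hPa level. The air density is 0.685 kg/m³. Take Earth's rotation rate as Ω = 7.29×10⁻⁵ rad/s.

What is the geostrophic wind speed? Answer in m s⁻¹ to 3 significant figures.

4.51 m s⁻¹

Coriolis parameter at 80°N:
f = 2Ω sin φ = 2 × 7.29×10⁻⁵ × sin 80° = 1.44×10⁻⁴ s⁻¹
Pressure gradient: |∂P/∂n| = 300 Pa / 676000 m = 4.44×10⁻⁴ Pa/m
Geostrophic balance (pressure-gradient force = Coriolis force):
V_g = (1/(fρ)) |∂P/∂n| = 4.44×10⁻⁴ / (1.44×10⁻⁴ × 0.685) = 4.51 m/s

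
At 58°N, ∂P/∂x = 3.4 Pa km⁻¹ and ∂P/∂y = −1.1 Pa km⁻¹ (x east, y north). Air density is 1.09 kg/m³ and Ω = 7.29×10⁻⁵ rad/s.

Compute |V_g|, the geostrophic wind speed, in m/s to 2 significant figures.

27 m/s

Coriolis parameter at 58°N:
f = 2Ω sin φ = 2 × 7.29×10⁻⁵ × sin 58° = 1.24×10⁻⁴ s⁻¹
Component geostrophic relations (x east, y north):
u_g = −(1/(fρ)) ∂P/∂y,  v_g = (1/(fρ)) ∂P/∂x
u_g = −(−1.1×10⁻³)/(1.24×10⁻⁴ × 1.09) = 8.16 m/s;  v_g = (3.4×10⁻³)/(1.24×10⁻⁴ × 1.09) = 25.2 m/s
|V_g| = √(u_g² + v_g²) = 26.5 m/s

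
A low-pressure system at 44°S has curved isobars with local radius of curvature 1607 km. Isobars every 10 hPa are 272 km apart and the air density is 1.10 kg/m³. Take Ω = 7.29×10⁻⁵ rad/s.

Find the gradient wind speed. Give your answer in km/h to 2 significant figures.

100 km/h

Coriolis parameter at 44°S:
f = 2Ω sin φ = 2 × 7.29×10⁻⁵ × sin 44° = 1.01×10⁻⁴ s⁻¹
Pressure gradient: |∂P/∂n| = 1000 Pa / 272000 m = 3.68×10⁻³ Pa/m
Geostrophic speed: V_g = |∂P/∂n|/(fρ) = 3.68×10⁻³/(1.01×10⁻⁴ × 1.10) = 33.0 m/s
Around a low, centrifugal force acts outward with Coriolis, so pressure-gradient force balances both:
(1/ρ)|∂P/∂n| = fV + V²/R  →  V² + fR·V − fR·V_g = 0
With fR = 1.01×10⁻⁴ × 1607×10³ m = 163 m/s:
V = [−fR + √((fR)² + 4 fR V_g)]/2 = [−163 + √(163² + 4×163×33)]/2 = 28.1 m/s
Subgeostrophic (V < V_g = 33 m/s), as expected around a low.
Converting: 28.1 m/s × 3.6 = 100 km/h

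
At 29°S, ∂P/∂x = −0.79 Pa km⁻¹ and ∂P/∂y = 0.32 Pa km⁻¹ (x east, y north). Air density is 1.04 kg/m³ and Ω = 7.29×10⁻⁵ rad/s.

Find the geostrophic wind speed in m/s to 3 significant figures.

11.6 m/s

Coriolis parameter at 29°S:
f = 2Ω sin φ = 2 × 7.29×10⁻⁵ × sin 29° = 7.07×10⁻⁵ s⁻¹
In the Southern Hemisphere f is negative: f = −7.07×10⁻⁵ s⁻¹.
Component geostrophic relations (x east, y north):
u_g = −(1/(fρ)) ∂P/∂y,  v_g = (1/(fρ)) ∂P/∂x
u_g = −(0.32×10⁻³)/(−7.07×10⁻⁵ × 1.04) = 4.35 m/s;  v_g = (−0.79×10⁻³)/(−7.07×10⁻⁵ × 1.04) = 10.7 m/s
|V_g| = √(u_g² + v_g²) = 11.6 m/s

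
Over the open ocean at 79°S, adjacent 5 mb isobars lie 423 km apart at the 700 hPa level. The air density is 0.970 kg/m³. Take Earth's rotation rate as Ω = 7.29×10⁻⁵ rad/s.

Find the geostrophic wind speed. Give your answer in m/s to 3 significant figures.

8.51 m/s

Coriolis parameter at 79°S:
f = 2Ω sin φ = 2 × 7.29×10⁻⁵ × sin 79° = 1.43×10⁻⁴ s⁻¹
Pressure gradient: |∂P/∂n| = 500 Pa / 423000 m = 1.18×10⁻³ Pa/m
Geostrophic balance (pressure-gradient force = Coriolis force):
V_g = (1/(fρ)) |∂P/∂n| = 1.18×10⁻³ / (1.43×10⁻⁴ × 0.970) = 8.51 m/s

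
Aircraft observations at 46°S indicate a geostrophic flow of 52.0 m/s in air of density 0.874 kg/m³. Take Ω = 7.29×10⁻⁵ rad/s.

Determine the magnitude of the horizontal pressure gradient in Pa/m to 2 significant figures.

Coriolis parameter at 46°S:
f = 2Ω sin φ = 2 × 7.29×10⁻⁵ × sin 46° = 1.05×10⁻⁴ s⁻¹
Geostrophic balance rearranged: |∂P/∂n| = f ρ V_g
|∂P/∂n| = 1.05×10⁻⁴ × 0.874 × 52.0 = 4.77×10⁻³ Pa/m

4.8×10⁻³ Pa/m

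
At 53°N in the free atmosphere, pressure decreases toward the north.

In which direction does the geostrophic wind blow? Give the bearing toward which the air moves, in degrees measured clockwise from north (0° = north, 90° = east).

The pressure-gradient force points toward the north (bearing 000°).
Geostrophic balance: in the Northern Hemisphere the Coriolis force deflects motion to the right, so the geostrophic wind blows 90° to the right of the pressure-gradient force (low pressure on the left).
Rotating 000° by 90° clockwise gives 090° — the wind blows toward the east.

090°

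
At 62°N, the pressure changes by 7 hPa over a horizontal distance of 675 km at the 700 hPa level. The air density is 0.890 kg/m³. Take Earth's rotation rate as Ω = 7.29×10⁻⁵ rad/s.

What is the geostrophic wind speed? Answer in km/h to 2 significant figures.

33 km/h

Coriolis parameter at 62°N:
f = 2Ω sin φ = 2 × 7.29×10⁻⁵ × sin 62° = 1.29×10⁻⁴ s⁻¹
Pressure gradient: |∂P/∂n| = 700 Pa / 675000 m = 1.04×10⁻³ Pa/m
Geostrophic balance (pressure-gradient force = Coriolis force):
V_g = (1/(fρ)) |∂P/∂n| = 1.04×10⁻³ / (1.29×10⁻⁴ × 0.890) = 9.05 m/s
Converting: 9.05 m/s × 3.6 = 33 km/h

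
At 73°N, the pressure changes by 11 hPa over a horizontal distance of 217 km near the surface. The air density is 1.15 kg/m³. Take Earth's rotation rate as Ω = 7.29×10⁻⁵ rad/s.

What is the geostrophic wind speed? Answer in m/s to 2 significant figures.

Coriolis parameter at 73°N:
f = 2Ω sin φ = 2 × 7.29×10⁻⁵ × sin 73° = 1.39×10⁻⁴ s⁻¹
Pressure gradient: |∂P/∂n| = 1100 Pa / 217000 m = 5.07×10⁻³ Pa/m
Geostrophic balance (pressure-gradient force = Coriolis force):
V_g = (1/(fρ)) |∂P/∂n| = 5.07×10⁻³ / (1.39×10⁻⁴ × 1.15) = 31.6 m/s

32 m/s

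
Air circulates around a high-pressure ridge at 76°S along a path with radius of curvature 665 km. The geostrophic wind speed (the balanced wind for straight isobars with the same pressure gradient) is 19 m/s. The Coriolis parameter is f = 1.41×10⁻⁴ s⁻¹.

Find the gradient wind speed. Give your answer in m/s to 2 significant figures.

26 m/s

Around a high, pressure-gradient force acts outward with centrifugal, so Coriolis balances both:
fV = (1/ρ)|∂P/∂n| + V²/R  →  V² − fR·V + fR·V_g = 0
With fR = 1.41×10⁻⁴ × 665×10³ m = 93.8 m/s:
V = [fR − √((fR)² − 4 fR V_g)]/2 = [93.8 − √(93.8² − 4×93.8×19)]/2 = 26.5 m/s
Supergeostrophic (V > V_g = 19 m/s), as expected around a high.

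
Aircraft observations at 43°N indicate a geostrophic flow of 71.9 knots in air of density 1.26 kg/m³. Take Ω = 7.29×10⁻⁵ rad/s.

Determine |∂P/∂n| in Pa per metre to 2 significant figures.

4.6×10⁻³ Pa/m

Coriolis parameter at 43°N:
f = 2Ω sin φ = 2 × 7.29×10⁻⁵ × sin 43° = 9.94×10⁻⁵ s⁻¹
Wind speed in SI: 71.9 knots = 37.0 m/s
Geostrophic balance rearranged: |∂P/∂n| = f ρ V_g
|∂P/∂n| = 9.94×10⁻⁵ × 1.26 × 37.0 = 4.63×10⁻³ Pa/m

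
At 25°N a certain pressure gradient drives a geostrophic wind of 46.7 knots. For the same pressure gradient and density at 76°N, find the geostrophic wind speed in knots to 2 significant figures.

20 knots

With the same pressure gradient and density, V_g ∝ 1/f ∝ 1/sin φ.
V₂ = V₁ · sin φ₁ / sin φ₂ = 46.7 × sin 25° / sin 76°
V₂ = 46.7 × 0.4226/0.9703 = 20 knots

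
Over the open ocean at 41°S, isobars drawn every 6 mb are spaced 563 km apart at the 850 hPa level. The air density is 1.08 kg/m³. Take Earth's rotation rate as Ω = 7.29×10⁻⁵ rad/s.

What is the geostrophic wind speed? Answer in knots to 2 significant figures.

20 knots

Coriolis parameter at 41°S:
f = 2Ω sin φ = 2 × 7.29×10⁻⁵ × sin 41° = 9.57×10⁻⁵ s⁻¹
Pressure gradient: |∂P/∂n| = 600 Pa / 563000 m = 1.07×10⁻³ Pa/m
Geostrophic balance (pressure-gradient force = Coriolis force):
V_g = (1/(fρ)) |∂P/∂n| = 1.07×10⁻³ / (9.57×10⁻⁵ × 1.08) = 10.3 m/s
Converting: 10.3 m/s × 1.944 = 20 knots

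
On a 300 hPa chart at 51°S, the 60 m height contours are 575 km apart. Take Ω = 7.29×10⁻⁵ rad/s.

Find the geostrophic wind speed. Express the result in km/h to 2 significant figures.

Coriolis parameter at 51°S:
f = 2Ω sin φ = 2 × 7.29×10⁻⁵ × sin 51° = 1.13×10⁻⁴ s⁻¹
Height gradient: |∂Z/∂n| = 60 m / 575000 m = 1.04×10⁻⁴
On a pressure surface, geostrophic balance gives V_g = (g/f)|∂Z/∂n|:
V_g = 9.81 × 1.04×10⁻⁴ / 1.13×10⁻⁴ = 9.03 m/s
Converting: 9.03 m/s × 3.6 = 33 km/h

33 km/h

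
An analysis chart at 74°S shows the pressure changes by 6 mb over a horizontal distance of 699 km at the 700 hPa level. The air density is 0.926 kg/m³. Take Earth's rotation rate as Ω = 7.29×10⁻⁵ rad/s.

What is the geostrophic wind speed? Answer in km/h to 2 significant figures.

Coriolis parameter at 74°S:
f = 2Ω sin φ = 2 × 7.29×10⁻⁵ × sin 74° = 1.40×10⁻⁴ s⁻¹
Pressure gradient: |∂P/∂n| = 600 Pa / 699000 m = 8.58×10⁻⁴ Pa/m
Geostrophic balance (pressure-gradient force = Coriolis force):
V_g = (1/(fρ)) |∂P/∂n| = 8.58×10⁻⁴ / (1.40×10⁻⁴ × 0.926) = 6.61 m/s
Converting: 6.61 m/s × 3.6 = 24 km/h

24 km/h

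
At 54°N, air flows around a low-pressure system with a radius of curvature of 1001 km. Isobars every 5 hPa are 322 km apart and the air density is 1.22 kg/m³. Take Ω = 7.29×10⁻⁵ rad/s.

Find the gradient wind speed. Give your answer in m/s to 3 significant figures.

9.95 m/s

Coriolis parameter at 54°N:
f = 2Ω sin φ = 2 × 7.29×10⁻⁵ × sin 54° = 1.18×10⁻⁴ s⁻¹
Pressure gradient: |∂P/∂n| = 500 Pa / 322000 m = 1.55×10⁻³ Pa/m
Geostrophic speed: V_g = |∂P/∂n|/(fρ) = 1.55×10⁻³/(1.18×10⁻⁴ × 1.22) = 10.8 m/s
Around a low, centrifugal force acts outward with Coriolis, so pressure-gradient force balances both:
(1/ρ)|∂P/∂n| = fV + V²/R  →  V² + fR·V − fR·V_g = 0
With fR = 1.18×10⁻⁴ × 1001×10³ m = 118 m/s:
V = [−fR + √((fR)² + 4 fR V_g)]/2 = [−118 + √(118² + 4×118×10.8)]/2 = 9.95 m/s
Subgeostrophic (V < V_g = 10.8 m/s), as expected around a low.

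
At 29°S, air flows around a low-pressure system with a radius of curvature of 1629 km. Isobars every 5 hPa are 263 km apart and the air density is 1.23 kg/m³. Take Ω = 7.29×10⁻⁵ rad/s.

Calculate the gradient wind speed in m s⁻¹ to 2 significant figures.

Coriolis parameter at 29°S:
f = 2Ω sin φ = 2 × 7.29×10⁻⁵ × sin 29° = 7.07×10⁻⁵ s⁻¹
Pressure gradient: |∂P/∂n| = 500 Pa / 263000 m = 1.90×10⁻³ Pa/m
Geostrophic speed: V_g = |∂P/∂n|/(fρ) = 1.90×10⁻³/(7.07×10⁻⁵ × 1.23) = 21.9 m/s
Around a low, centrifugal force acts outward with Coriolis, so pressure-gradient force balances both:
(1/ρ)|∂P/∂n| = fV + V²/R  →  V² + fR·V − fR·V_g = 0
With fR = 7.07×10⁻⁵ × 1629×10³ m = 115 m/s:
V = [−fR + √((fR)² + 4 fR V_g)]/2 = [−115 + √(115² + 4×115×21.9)]/2 = 18.8 m/s
Subgeostrophic (V < V_g = 21.9 m/s), as expected around a low.

19 m s⁻¹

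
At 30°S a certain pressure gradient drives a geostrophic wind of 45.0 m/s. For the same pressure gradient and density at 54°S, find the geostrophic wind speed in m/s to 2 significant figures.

28 m/s

With the same pressure gradient and density, V_g ∝ 1/f ∝ 1/sin φ.
V₂ = V₁ · sin φ₁ / sin φ₂ = 45.0 × sin 30° / sin 54°
V₂ = 45.0 × 0.5000/0.8090 = 28 m/s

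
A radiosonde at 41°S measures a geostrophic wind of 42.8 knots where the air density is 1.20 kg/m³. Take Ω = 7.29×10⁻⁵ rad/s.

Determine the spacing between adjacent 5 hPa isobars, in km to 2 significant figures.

Coriolis parameter at 41°S:
f = 2Ω sin φ = 2 × 7.29×10⁻⁵ × sin 41° = 9.57×10⁻⁵ s⁻¹
Wind speed in SI: 42.8 knots = 22.0 m/s
Geostrophic balance rearranged: |∂P/∂n| = f ρ V_g
|∂P/∂n| = 9.57×10⁻⁵ × 1.20 × 22.0 = 2.53×10⁻³ Pa/m
Isobar spacing: Δn = ΔP/|∂P/∂n| = 500 Pa / 2.53×10⁻³ Pa/m = 197837 m ≈ 200 km

200 km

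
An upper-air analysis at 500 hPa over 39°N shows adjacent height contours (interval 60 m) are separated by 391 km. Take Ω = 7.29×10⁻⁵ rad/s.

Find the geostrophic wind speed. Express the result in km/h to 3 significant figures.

59.1 km/h

Coriolis parameter at 39°N:
f = 2Ω sin φ = 2 × 7.29×10⁻⁵ × sin 39° = 9.18×10⁻⁵ s⁻¹
Height gradient: |∂Z/∂n| = 60 m / 391000 m = 1.53×10⁻⁴
On a pressure surface, geostrophic balance gives V_g = (g/f)|∂Z/∂n|:
V_g = 9.81 × 1.53×10⁻⁴ / 9.18×10⁻⁵ = 16.4 m/s
Converting: 16.4 m/s × 3.6 = 59.1 km/h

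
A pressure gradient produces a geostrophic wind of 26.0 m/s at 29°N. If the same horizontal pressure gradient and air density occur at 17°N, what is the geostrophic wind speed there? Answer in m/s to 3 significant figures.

With the same pressure gradient and density, V_g ∝ 1/f ∝ 1/sin φ.
V₂ = V₁ · sin φ₁ / sin φ₂ = 26.0 × sin 29° / sin 17°
V₂ = 26.0 × 0.4848/0.2924 = 43.1 m/s

43.1 m/s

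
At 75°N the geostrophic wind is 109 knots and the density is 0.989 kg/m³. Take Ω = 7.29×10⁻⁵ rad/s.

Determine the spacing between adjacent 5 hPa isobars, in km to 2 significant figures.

64 km

Coriolis parameter at 75°N:
f = 2Ω sin φ = 2 × 7.29×10⁻⁵ × sin 75° = 1.41×10⁻⁴ s⁻¹
Wind speed in SI: 109 knots = 56.1 m/s
Geostrophic balance rearranged: |∂P/∂n| = f ρ V_g
|∂P/∂n| = 1.41×10⁻⁴ × 0.989 × 56.1 = 7.81×10⁻³ Pa/m
Isobar spacing: Δn = ΔP/|∂P/∂n| = 500 Pa / 7.81×10⁻³ Pa/m = 64019 m ≈ 64 km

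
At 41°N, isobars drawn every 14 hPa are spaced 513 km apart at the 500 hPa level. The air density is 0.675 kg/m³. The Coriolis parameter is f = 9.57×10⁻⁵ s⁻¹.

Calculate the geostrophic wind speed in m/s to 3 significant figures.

42.2 m/s

Pressure gradient: |∂P/∂n| = 1400 Pa / 513000 m = 2.73×10⁻³ Pa/m
Geostrophic balance (pressure-gradient force = Coriolis force):
V_g = (1/(fρ)) |∂P/∂n| = 2.73×10⁻³ / (9.57×10⁻⁵ × 0.675) = 42.2 m/s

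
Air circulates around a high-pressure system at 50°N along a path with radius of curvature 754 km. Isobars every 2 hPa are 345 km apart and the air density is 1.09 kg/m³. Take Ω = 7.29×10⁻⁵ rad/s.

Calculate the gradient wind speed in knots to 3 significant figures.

Coriolis parameter at 50°N:
f = 2Ω sin φ = 2 × 7.29×10⁻⁵ × sin 50° = 1.12×10⁻⁴ s⁻¹
Pressure gradient: |∂P/∂n| = 200 Pa / 345000 m = 5.80×10⁻⁴ Pa/m
Geostrophic speed: V_g = |∂P/∂n|/(fρ) = 5.80×10⁻⁴/(1.12×10⁻⁴ × 1.09) = 4.76 m/s
Around a high, pressure-gradient force acts outward with centrifugal, so Coriolis balances both:
fV = (1/ρ)|∂P/∂n| + V²/R  →  V² − fR·V + fR·V_g = 0
With fR = 1.12×10⁻⁴ × 754×10³ m = 84.2 m/s:
V = [fR − √((fR)² − 4 fR V_g)]/2 = [84.2 − √(84.2² − 4×84.2×4.76)]/2 = 5.07 m/s
Supergeostrophic (V > V_g = 4.76 m/s), as expected around a high.
Converting: 5.07 m/s × 1.944 = 9.85 knots

9.85 knots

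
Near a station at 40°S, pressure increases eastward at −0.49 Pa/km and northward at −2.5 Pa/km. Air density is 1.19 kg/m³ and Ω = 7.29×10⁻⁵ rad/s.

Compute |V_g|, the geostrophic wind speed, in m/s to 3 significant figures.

Coriolis parameter at 40°S:
f = 2Ω sin φ = 2 × 7.29×10⁻⁵ × sin 40° = 9.37×10⁻⁵ s⁻¹
In the Southern Hemisphere f is negative: f = −9.37×10⁻⁵ s⁻¹.
Component geostrophic relations (x east, y north):
u_g = −(1/(fρ)) ∂P/∂y,  v_g = (1/(fρ)) ∂P/∂x
u_g = −(−2.5×10⁻³)/(−9.37×10⁻⁵ × 1.19) = −22.4 m/s;  v_g = (−0.49×10⁻³)/(−9.37×10⁻⁵ × 1.19) = 4.39 m/s
|V_g| = √(u_g² + v_g²) = 22.8 m/s

22.8 m/s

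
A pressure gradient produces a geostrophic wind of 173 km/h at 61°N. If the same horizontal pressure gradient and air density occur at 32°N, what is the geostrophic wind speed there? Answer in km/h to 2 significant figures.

With the same pressure gradient and density, V_g ∝ 1/f ∝ 1/sin φ.
V₂ = V₁ · sin φ₁ / sin φ₂ = 173 × sin 61° / sin 32°
V₂ = 173 × 0.8746/0.5299 = 290 km/h

290 km/h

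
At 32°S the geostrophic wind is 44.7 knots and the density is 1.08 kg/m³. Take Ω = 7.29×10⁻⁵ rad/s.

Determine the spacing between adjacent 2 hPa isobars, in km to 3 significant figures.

Coriolis parameter at 32°S:
f = 2Ω sin φ = 2 × 7.29×10⁻⁵ × sin 32° = 7.73×10⁻⁵ s⁻¹
Wind speed in SI: 44.7 knots = 23.0 m/s
Geostrophic balance rearranged: |∂P/∂n| = f ρ V_g
|∂P/∂n| = 7.73×10⁻⁵ × 1.08 × 23.0 = 1.92×10⁻³ Pa/m
Isobar spacing: Δn = ΔP/|∂P/∂n| = 200 Pa / 1.92×10⁻³ Pa/m = 104230 m ≈ 104 km

104 km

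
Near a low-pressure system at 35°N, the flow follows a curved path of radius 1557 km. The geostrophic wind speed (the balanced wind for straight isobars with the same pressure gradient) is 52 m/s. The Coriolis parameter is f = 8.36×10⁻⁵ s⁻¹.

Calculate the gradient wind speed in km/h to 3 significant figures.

Around a low, centrifugal force acts outward with Coriolis, so pressure-gradient force balances both:
(1/ρ)|∂P/∂n| = fV + V²/R  →  V² + fR·V − fR·V_g = 0
With fR = 8.36×10⁻⁵ × 1557×10³ m = 130 m/s:
V = [−fR + √((fR)² + 4 fR V_g)]/2 = [−130 + √(130² + 4×130×52)]/2 = 39.8 m/s
Subgeostrophic (V < V_g = 52 m/s), as expected around a low.
Converting: 39.8 m/s × 3.6 = 143 km/h

143 km/h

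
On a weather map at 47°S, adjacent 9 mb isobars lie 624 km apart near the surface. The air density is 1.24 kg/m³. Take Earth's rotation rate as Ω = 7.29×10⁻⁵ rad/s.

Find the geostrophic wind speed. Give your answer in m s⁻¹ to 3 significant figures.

10.9 m s⁻¹

Coriolis parameter at 47°S:
f = 2Ω sin φ = 2 × 7.29×10⁻⁵ × sin 47° = 1.07×10⁻⁴ s⁻¹
Pressure gradient: |∂P/∂n| = 900 Pa / 624000 m = 1.44×10⁻³ Pa/m
Geostrophic balance (pressure-gradient force = Coriolis force):
V_g = (1/(fρ)) |∂P/∂n| = 1.44×10⁻³ / (1.07×10⁻⁴ × 1.24) = 10.9 m/s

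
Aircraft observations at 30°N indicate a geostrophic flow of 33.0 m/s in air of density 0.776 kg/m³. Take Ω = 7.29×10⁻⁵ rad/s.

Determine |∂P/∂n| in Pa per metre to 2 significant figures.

1.9×10⁻³ Pa/m

Coriolis parameter at 30°N:
f = 2Ω sin φ = 2 × 7.29×10⁻⁵ × sin 30° = 7.29×10⁻⁵ s⁻¹
Geostrophic balance rearranged: |∂P/∂n| = f ρ V_g
|∂P/∂n| = 7.29×10⁻⁵ × 0.776 × 33.0 = 1.87×10⁻³ Pa/m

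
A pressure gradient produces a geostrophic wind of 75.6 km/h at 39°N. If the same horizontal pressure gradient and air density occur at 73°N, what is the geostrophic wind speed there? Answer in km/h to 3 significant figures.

With the same pressure gradient and density, V_g ∝ 1/f ∝ 1/sin φ.
V₂ = V₁ · sin φ₁ / sin φ₂ = 75.6 × sin 39° / sin 73°
V₂ = 75.6 × 0.6293/0.9563 = 49.8 km/h

49.8 km/h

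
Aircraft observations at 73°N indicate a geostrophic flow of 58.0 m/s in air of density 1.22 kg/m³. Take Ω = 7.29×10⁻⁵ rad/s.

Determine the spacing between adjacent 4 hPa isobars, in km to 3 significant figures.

40.5 km

Coriolis parameter at 73°N:
f = 2Ω sin φ = 2 × 7.29×10⁻⁵ × sin 73° = 1.39×10⁻⁴ s⁻¹
Geostrophic balance rearranged: |∂P/∂n| = f ρ V_g
|∂P/∂n| = 1.39×10⁻⁴ × 1.22 × 58.0 = 9.87×10⁻³ Pa/m
Isobar spacing: Δn = ΔP/|∂P/∂n| = 400 Pa / 9.87×10⁻³ Pa/m = 40543 m ≈ 40.5 km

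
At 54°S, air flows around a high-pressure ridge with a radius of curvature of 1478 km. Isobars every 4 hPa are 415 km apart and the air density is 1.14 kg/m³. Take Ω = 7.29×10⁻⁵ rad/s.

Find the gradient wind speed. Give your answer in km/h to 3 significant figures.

27.0 km/h

Coriolis parameter at 54°S:
f = 2Ω sin φ = 2 × 7.29×10⁻⁵ × sin 54° = 1.18×10⁻⁴ s⁻¹
Pressure gradient: |∂P/∂n| = 400 Pa / 415000 m = 9.64×10⁻⁴ Pa/m
Geostrophic speed: V_g = |∂P/∂n|/(fρ) = 9.64×10⁻⁴/(1.18×10⁻⁴ × 1.14) = 7.17 m/s
Around a high, pressure-gradient force acts outward with centrifugal, so Coriolis balances both:
fV = (1/ρ)|∂P/∂n| + V²/R  →  V² − fR·V + fR·V_g = 0
With fR = 1.18×10⁻⁴ × 1478×10³ m = 174 m/s:
V = [fR − √((fR)² − 4 fR V_g)]/2 = [174 − √(174² − 4×174×7.17)]/2 = 7.49 m/s
Supergeostrophic (V > V_g = 7.17 m/s), as expected around a high.
Converting: 7.49 m/s × 3.6 = 27.0 km/h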